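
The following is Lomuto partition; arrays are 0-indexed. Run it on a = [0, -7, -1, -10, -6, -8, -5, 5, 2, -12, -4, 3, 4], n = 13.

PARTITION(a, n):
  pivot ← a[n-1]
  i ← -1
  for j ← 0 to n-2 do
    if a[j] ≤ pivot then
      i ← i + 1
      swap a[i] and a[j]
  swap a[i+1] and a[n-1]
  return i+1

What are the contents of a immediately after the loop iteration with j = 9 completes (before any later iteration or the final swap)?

[0, -7, -1, -10, -6, -8, -5, 2, -12, 5, -4, 3, 4]

pivot = a[12] = 4; i = -1
j=0: a[0]=0 ≤ 4 → i=0, swap a[0],a[0] (no change) → [0, -7, -1, -10, -6, -8, -5, 5, 2, -12, -4, 3, 4]
j=1: a[1]=-7 ≤ 4 → i=1, swap a[1],a[1] (no change) → [0, -7, -1, -10, -6, -8, -5, 5, 2, -12, -4, 3, 4]
j=2: a[2]=-1 ≤ 4 → i=2, swap a[2],a[2] (no change) → [0, -7, -1, -10, -6, -8, -5, 5, 2, -12, -4, 3, 4]
j=3: a[3]=-10 ≤ 4 → i=3, swap a[3],a[3] (no change) → [0, -7, -1, -10, -6, -8, -5, 5, 2, -12, -4, 3, 4]
j=4: a[4]=-6 ≤ 4 → i=4, swap a[4],a[4] (no change) → [0, -7, -1, -10, -6, -8, -5, 5, 2, -12, -4, 3, 4]
j=5: a[5]=-8 ≤ 4 → i=5, swap a[5],a[5] (no change) → [0, -7, -1, -10, -6, -8, -5, 5, 2, -12, -4, 3, 4]
j=6: a[6]=-5 ≤ 4 → i=6, swap a[6],a[6] (no change) → [0, -7, -1, -10, -6, -8, -5, 5, 2, -12, -4, 3, 4]
j=7: a[7]=5 > 4 → no swap
j=8: a[8]=2 ≤ 4 → i=7, swap a[7],a[8] → [0, -7, -1, -10, -6, -8, -5, 2, 5, -12, -4, 3, 4]
j=9: a[9]=-12 ≤ 4 → i=8, swap a[8],a[9] → [0, -7, -1, -10, -6, -8, -5, 2, -12, 5, -4, 3, 4]
(after j=9) a = [0, -7, -1, -10, -6, -8, -5, 2, -12, 5, -4, 3, 4]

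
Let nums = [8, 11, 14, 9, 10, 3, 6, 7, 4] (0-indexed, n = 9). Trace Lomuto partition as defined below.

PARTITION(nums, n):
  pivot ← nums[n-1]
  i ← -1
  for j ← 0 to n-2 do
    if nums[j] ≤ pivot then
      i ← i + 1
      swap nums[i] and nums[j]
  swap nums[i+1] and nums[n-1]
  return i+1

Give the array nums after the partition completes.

pivot = nums[8] = 4; i = -1
j=0: nums[0]=8 > 4 → no swap
j=1: nums[1]=11 > 4 → no swap
j=2: nums[2]=14 > 4 → no swap
j=3: nums[3]=9 > 4 → no swap
j=4: nums[4]=10 > 4 → no swap
j=5: nums[5]=3 ≤ 4 → i=0, swap nums[0],nums[5] → [3, 11, 14, 9, 10, 8, 6, 7, 4]
j=6: nums[6]=6 > 4 → no swap
j=7: nums[7]=7 > 4 → no swap
final swap nums[1],nums[8] → [3, 4, 14, 9, 10, 8, 6, 7, 11]; return 1

[3, 4, 14, 9, 10, 8, 6, 7, 11]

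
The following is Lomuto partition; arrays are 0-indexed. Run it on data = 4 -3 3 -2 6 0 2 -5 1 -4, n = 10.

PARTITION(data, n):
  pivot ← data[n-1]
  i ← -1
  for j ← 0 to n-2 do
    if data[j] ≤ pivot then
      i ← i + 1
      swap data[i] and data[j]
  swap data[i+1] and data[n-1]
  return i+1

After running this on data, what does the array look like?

-5 -4 3 -2 6 0 2 4 1 -3

pivot = data[9] = -4; i = -1
j=0: data[0]=4 > -4 → no swap
j=1: data[1]=-3 > -4 → no swap
j=2: data[2]=3 > -4 → no swap
j=3: data[3]=-2 > -4 → no swap
j=4: data[4]=6 > -4 → no swap
j=5: data[5]=0 > -4 → no swap
j=6: data[6]=2 > -4 → no swap
j=7: data[7]=-5 ≤ -4 → i=0, swap data[0],data[7] → -5 -3 3 -2 6 0 2 4 1 -4
j=8: data[8]=1 > -4 → no swap
final swap data[1],data[9] → -5 -4 3 -2 6 0 2 4 1 -3; return 1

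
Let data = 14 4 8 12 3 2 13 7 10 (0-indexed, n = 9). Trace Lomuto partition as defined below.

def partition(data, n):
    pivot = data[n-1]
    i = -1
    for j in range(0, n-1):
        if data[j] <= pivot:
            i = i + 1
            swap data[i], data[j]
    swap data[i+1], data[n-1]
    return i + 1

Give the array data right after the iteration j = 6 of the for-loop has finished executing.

pivot = data[8] = 10; i = -1
j=0: data[0]=14 > 10 → no swap
j=1: data[1]=4 ≤ 10 → i=0, swap data[0],data[1] → 4 14 8 12 3 2 13 7 10
j=2: data[2]=8 ≤ 10 → i=1, swap data[1],data[2] → 4 8 14 12 3 2 13 7 10
j=3: data[3]=12 > 10 → no swap
j=4: data[4]=3 ≤ 10 → i=2, swap data[2],data[4] → 4 8 3 12 14 2 13 7 10
j=5: data[5]=2 ≤ 10 → i=3, swap data[3],data[5] → 4 8 3 2 14 12 13 7 10
j=6: data[6]=13 > 10 → no swap
(after j=6) data = 4 8 3 2 14 12 13 7 10

4 8 3 2 14 12 13 7 10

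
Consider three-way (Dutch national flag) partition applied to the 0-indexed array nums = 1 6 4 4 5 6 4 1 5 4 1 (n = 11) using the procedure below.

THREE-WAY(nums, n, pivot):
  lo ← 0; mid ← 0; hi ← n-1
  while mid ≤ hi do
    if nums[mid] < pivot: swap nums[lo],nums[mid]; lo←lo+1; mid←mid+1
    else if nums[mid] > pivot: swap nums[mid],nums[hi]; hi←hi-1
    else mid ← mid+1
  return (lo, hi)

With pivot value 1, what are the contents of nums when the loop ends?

1 1 1 5 6 4 4 5 4 4 6

pivot = 1; lo=0, mid=0, hi=10
nums[mid]=1=1: mid=1
nums[mid]=6>1: swap nums[1],nums[10]; hi=9 → 1 1 4 4 5 6 4 1 5 4 6
nums[mid]=1=1: mid=2
nums[mid]=4>1: swap nums[2],nums[9]; hi=8 → 1 1 4 4 5 6 4 1 5 4 6
nums[mid]=4>1: swap nums[2],nums[8]; hi=7 → 1 1 5 4 5 6 4 1 4 4 6
nums[mid]=5>1: swap nums[2],nums[7]; hi=6 → 1 1 1 4 5 6 4 5 4 4 6
nums[mid]=1=1: mid=3
nums[mid]=4>1: swap nums[3],nums[6]; hi=5 → 1 1 1 4 5 6 4 5 4 4 6
nums[mid]=4>1: swap nums[3],nums[5]; hi=4 → 1 1 1 6 5 4 4 5 4 4 6
nums[mid]=6>1: swap nums[3],nums[4]; hi=3 → 1 1 1 5 6 4 4 5 4 4 6
nums[mid]=5>1: swap nums[3],nums[3]; hi=2 → 1 1 1 5 6 4 4 5 4 4 6
end: lo=0, hi=2; nums = 1 1 1 5 6 4 4 5 4 4 6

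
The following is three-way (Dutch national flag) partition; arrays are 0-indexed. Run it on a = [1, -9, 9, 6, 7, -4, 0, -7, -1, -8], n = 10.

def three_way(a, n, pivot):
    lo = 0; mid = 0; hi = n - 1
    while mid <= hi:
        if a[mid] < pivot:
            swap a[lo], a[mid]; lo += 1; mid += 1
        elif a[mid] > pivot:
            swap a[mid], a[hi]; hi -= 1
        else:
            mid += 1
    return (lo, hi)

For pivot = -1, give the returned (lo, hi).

(4, 4)

pivot = -1; lo=0, mid=0, hi=9
a[mid]=1>-1: swap a[0],a[9]; hi=8 → [-8, -9, 9, 6, 7, -4, 0, -7, -1, 1]
a[mid]=-8<-1: swap a[0],a[0]; lo=1,mid=1 → [-8, -9, 9, 6, 7, -4, 0, -7, -1, 1]
a[mid]=-9<-1: swap a[1],a[1]; lo=2,mid=2 → [-8, -9, 9, 6, 7, -4, 0, -7, -1, 1]
a[mid]=9>-1: swap a[2],a[8]; hi=7 → [-8, -9, -1, 6, 7, -4, 0, -7, 9, 1]
a[mid]=-1=-1: mid=3
a[mid]=6>-1: swap a[3],a[7]; hi=6 → [-8, -9, -1, -7, 7, -4, 0, 6, 9, 1]
a[mid]=-7<-1: swap a[2],a[3]; lo=3,mid=4 → [-8, -9, -7, -1, 7, -4, 0, 6, 9, 1]
a[mid]=7>-1: swap a[4],a[6]; hi=5 → [-8, -9, -7, -1, 0, -4, 7, 6, 9, 1]
a[mid]=0>-1: swap a[4],a[5]; hi=4 → [-8, -9, -7, -1, -4, 0, 7, 6, 9, 1]
a[mid]=-4<-1: swap a[3],a[4]; lo=4,mid=5 → [-8, -9, -7, -4, -1, 0, 7, 6, 9, 1]
end: lo=4, hi=4; a = [-8, -9, -7, -4, -1, 0, 7, 6, 9, 1]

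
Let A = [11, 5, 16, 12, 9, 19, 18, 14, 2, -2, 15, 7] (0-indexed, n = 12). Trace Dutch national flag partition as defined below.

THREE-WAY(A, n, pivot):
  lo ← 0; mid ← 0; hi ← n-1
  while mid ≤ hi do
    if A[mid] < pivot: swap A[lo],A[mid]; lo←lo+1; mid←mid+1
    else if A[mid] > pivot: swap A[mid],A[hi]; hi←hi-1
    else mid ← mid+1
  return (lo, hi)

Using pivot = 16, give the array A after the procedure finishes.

lo=0 mid=0 hi=11
11<16: swap(0,0), lo=1 mid=1 ⇒ [11, 5, 16, 12, 9, 19, 18, 14, 2, -2, 15, 7]
5<16: swap(1,1), lo=2 mid=2 ⇒ [11, 5, 16, 12, 9, 19, 18, 14, 2, -2, 15, 7]
16=16: mid=3
12<16: swap(2,3), lo=3 mid=4 ⇒ [11, 5, 12, 16, 9, 19, 18, 14, 2, -2, 15, 7]
9<16: swap(3,4), lo=4 mid=5 ⇒ [11, 5, 12, 9, 16, 19, 18, 14, 2, -2, 15, 7]
19>16: swap(5,11), hi=10 ⇒ [11, 5, 12, 9, 16, 7, 18, 14, 2, -2, 15, 19]
7<16: swap(4,5), lo=5 mid=6 ⇒ [11, 5, 12, 9, 7, 16, 18, 14, 2, -2, 15, 19]
18>16: swap(6,10), hi=9 ⇒ [11, 5, 12, 9, 7, 16, 15, 14, 2, -2, 18, 19]
15<16: swap(5,6), lo=6 mid=7 ⇒ [11, 5, 12, 9, 7, 15, 16, 14, 2, -2, 18, 19]
14<16: swap(6,7), lo=7 mid=8 ⇒ [11, 5, 12, 9, 7, 15, 14, 16, 2, -2, 18, 19]
2<16: swap(7,8), lo=8 mid=9 ⇒ [11, 5, 12, 9, 7, 15, 14, 2, 16, -2, 18, 19]
-2<16: swap(8,9), lo=9 mid=10 ⇒ [11, 5, 12, 9, 7, 15, 14, 2, -2, 16, 18, 19]
done. lo=9 hi=9; A=[11, 5, 12, 9, 7, 15, 14, 2, -2, 16, 18, 19]

[11, 5, 12, 9, 7, 15, 14, 2, -2, 16, 18, 19]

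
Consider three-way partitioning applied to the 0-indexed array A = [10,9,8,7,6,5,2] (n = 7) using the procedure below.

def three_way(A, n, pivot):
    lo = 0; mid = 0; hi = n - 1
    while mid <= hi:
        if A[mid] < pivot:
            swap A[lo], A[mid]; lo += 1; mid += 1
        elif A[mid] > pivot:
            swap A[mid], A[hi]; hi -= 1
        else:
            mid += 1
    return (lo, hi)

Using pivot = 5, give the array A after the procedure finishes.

[2,5,7,6,8,9,10]

lo=0 mid=0 hi=6
10>5: swap(0,6), hi=5 ⇒ [2,9,8,7,6,5,10]
2<5: swap(0,0), lo=1 mid=1 ⇒ [2,9,8,7,6,5,10]
9>5: swap(1,5), hi=4 ⇒ [2,5,8,7,6,9,10]
5=5: mid=2
8>5: swap(2,4), hi=3 ⇒ [2,5,6,7,8,9,10]
6>5: swap(2,3), hi=2 ⇒ [2,5,7,6,8,9,10]
7>5: swap(2,2), hi=1 ⇒ [2,5,7,6,8,9,10]
done. lo=1 hi=1; A=[2,5,7,6,8,9,10]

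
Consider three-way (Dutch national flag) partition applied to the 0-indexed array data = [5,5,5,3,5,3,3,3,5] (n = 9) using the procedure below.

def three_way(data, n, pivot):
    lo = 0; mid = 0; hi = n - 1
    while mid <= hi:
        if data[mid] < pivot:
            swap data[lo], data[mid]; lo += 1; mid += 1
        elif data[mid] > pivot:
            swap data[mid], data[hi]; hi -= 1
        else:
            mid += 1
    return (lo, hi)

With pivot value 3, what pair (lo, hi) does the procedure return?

pivot = 3; lo=0, mid=0, hi=8
data[mid]=5>3: swap data[0],data[8]; hi=7 → [5,5,5,3,5,3,3,3,5]
data[mid]=5>3: swap data[0],data[7]; hi=6 → [3,5,5,3,5,3,3,5,5]
data[mid]=3=3: mid=1
data[mid]=5>3: swap data[1],data[6]; hi=5 → [3,3,5,3,5,3,5,5,5]
data[mid]=3=3: mid=2
data[mid]=5>3: swap data[2],data[5]; hi=4 → [3,3,3,3,5,5,5,5,5]
data[mid]=3=3: mid=3
data[mid]=3=3: mid=4
data[mid]=5>3: swap data[4],data[4]; hi=3 → [3,3,3,3,5,5,5,5,5]
end: lo=0, hi=3; data = [3,3,3,3,5,5,5,5,5]

(0, 3)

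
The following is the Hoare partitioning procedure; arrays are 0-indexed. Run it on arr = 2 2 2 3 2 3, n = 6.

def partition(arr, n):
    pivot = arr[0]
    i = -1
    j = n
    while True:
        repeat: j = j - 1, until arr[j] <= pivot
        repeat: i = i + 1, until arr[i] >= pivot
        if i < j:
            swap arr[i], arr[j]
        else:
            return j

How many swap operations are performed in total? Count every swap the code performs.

pivot = arr[0] = 2; i = -1, j = 6
j→4 (arr[4]=2≤2), i→0 (arr[0]=2≥2); i<j, swap → 2 2 2 3 2 3
j→2 (arr[2]=2≤2), i→1 (arr[1]=2≥2); i<j, swap → 2 2 2 3 2 3
j→1, i→2; i≥j, return j=1. arr = 2 2 2 3 2 3

2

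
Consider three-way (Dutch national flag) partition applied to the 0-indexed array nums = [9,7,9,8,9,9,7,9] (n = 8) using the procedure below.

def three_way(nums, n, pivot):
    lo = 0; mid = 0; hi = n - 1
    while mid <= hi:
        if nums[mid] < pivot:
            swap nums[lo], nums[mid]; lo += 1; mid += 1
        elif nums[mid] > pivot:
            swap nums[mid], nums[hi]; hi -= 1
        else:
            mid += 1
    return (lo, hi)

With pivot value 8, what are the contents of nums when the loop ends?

pivot = 8; lo=0, mid=0, hi=7
nums[mid]=9>8: swap nums[0],nums[7]; hi=6 → [9,7,9,8,9,9,7,9]
nums[mid]=9>8: swap nums[0],nums[6]; hi=5 → [7,7,9,8,9,9,9,9]
nums[mid]=7<8: swap nums[0],nums[0]; lo=1,mid=1 → [7,7,9,8,9,9,9,9]
nums[mid]=7<8: swap nums[1],nums[1]; lo=2,mid=2 → [7,7,9,8,9,9,9,9]
nums[mid]=9>8: swap nums[2],nums[5]; hi=4 → [7,7,9,8,9,9,9,9]
nums[mid]=9>8: swap nums[2],nums[4]; hi=3 → [7,7,9,8,9,9,9,9]
nums[mid]=9>8: swap nums[2],nums[3]; hi=2 → [7,7,8,9,9,9,9,9]
nums[mid]=8=8: mid=3
end: lo=2, hi=2; nums = [7,7,8,9,9,9,9,9]

[7,7,8,9,9,9,9,9]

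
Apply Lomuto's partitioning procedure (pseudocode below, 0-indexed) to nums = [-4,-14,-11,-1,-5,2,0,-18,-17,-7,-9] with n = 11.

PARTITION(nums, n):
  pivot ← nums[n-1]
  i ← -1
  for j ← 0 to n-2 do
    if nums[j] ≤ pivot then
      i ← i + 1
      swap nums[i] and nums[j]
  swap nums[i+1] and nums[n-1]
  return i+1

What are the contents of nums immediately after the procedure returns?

[-14,-11,-18,-17,-9,2,0,-4,-1,-7,-5]

pivot=-9, i=-1
j=0: -4>-9, skip
j=1: -14≤-9, i=0, swap(0,1) ⇒ [-14,-4,-11,-1,-5,2,0,-18,-17,-7,-9]
j=2: -11≤-9, i=1, swap(1,2) ⇒ [-14,-11,-4,-1,-5,2,0,-18,-17,-7,-9]
j=3: -1>-9, skip
j=4: -5>-9, skip
j=5: 2>-9, skip
j=6: 0>-9, skip
j=7: -18≤-9, i=2, swap(2,7) ⇒ [-14,-11,-18,-1,-5,2,0,-4,-17,-7,-9]
j=8: -17≤-9, i=3, swap(3,8) ⇒ [-14,-11,-18,-17,-5,2,0,-4,-1,-7,-9]
j=9: -7>-9, skip
swap(4,10) ⇒ [-14,-11,-18,-17,-9,2,0,-4,-1,-7,-5]; return 4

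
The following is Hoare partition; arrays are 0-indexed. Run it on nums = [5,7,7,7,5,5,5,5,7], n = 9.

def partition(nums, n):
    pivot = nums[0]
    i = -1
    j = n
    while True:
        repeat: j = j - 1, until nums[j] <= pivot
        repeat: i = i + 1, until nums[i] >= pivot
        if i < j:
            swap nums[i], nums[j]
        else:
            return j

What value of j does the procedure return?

3

pivot = nums[0] = 5; i = -1, j = 9
j→7 (nums[7]=5≤5), i→0 (nums[0]=5≥5); i<j, swap → [5,7,7,7,5,5,5,5,7]
j→6 (nums[6]=5≤5), i→1 (nums[1]=7≥5); i<j, swap → [5,5,7,7,5,5,7,5,7]
j→5 (nums[5]=5≤5), i→2 (nums[2]=7≥5); i<j, swap → [5,5,5,7,5,7,7,5,7]
j→4 (nums[4]=5≤5), i→3 (nums[3]=7≥5); i<j, swap → [5,5,5,5,7,7,7,5,7]
j→3, i→4; i≥j, return j=3. nums = [5,5,5,5,7,7,7,5,7]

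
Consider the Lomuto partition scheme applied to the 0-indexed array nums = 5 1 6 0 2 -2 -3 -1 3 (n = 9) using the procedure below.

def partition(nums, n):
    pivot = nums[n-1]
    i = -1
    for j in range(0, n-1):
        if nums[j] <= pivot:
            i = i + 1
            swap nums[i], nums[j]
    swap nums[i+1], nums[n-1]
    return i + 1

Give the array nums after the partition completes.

pivot=3, i=-1
j=0: 5>3, skip
j=1: 1≤3, i=0, swap(0,1) ⇒ 1 5 6 0 2 -2 -3 -1 3
j=2: 6>3, skip
j=3: 0≤3, i=1, swap(1,3) ⇒ 1 0 6 5 2 -2 -3 -1 3
j=4: 2≤3, i=2, swap(2,4) ⇒ 1 0 2 5 6 -2 -3 -1 3
j=5: -2≤3, i=3, swap(3,5) ⇒ 1 0 2 -2 6 5 -3 -1 3
j=6: -3≤3, i=4, swap(4,6) ⇒ 1 0 2 -2 -3 5 6 -1 3
j=7: -1≤3, i=5, swap(5,7) ⇒ 1 0 2 -2 -3 -1 6 5 3
swap(6,8) ⇒ 1 0 2 -2 -3 -1 3 5 6; return 6

1 0 2 -2 -3 -1 3 5 6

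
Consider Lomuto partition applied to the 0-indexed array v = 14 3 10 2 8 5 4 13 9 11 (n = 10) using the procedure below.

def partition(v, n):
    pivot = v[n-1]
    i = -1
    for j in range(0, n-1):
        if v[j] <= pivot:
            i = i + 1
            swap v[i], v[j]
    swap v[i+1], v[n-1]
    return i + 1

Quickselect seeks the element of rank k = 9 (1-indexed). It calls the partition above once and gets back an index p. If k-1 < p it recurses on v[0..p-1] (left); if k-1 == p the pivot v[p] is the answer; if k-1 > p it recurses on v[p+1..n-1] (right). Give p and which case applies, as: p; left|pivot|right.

pivot = v[9] = 11; i = -1
j=0: v[0]=14 > 11 → no swap
j=1: v[1]=3 ≤ 11 → i=0, swap v[0],v[1] → 3 14 10 2 8 5 4 13 9 11
j=2: v[2]=10 ≤ 11 → i=1, swap v[1],v[2] → 3 10 14 2 8 5 4 13 9 11
j=3: v[3]=2 ≤ 11 → i=2, swap v[2],v[3] → 3 10 2 14 8 5 4 13 9 11
j=4: v[4]=8 ≤ 11 → i=3, swap v[3],v[4] → 3 10 2 8 14 5 4 13 9 11
j=5: v[5]=5 ≤ 11 → i=4, swap v[4],v[5] → 3 10 2 8 5 14 4 13 9 11
j=6: v[6]=4 ≤ 11 → i=5, swap v[5],v[6] → 3 10 2 8 5 4 14 13 9 11
j=7: v[7]=13 > 11 → no swap
j=8: v[8]=9 ≤ 11 → i=6, swap v[6],v[8] → 3 10 2 8 5 4 9 13 14 11
final swap v[7],v[9] → 3 10 2 8 5 4 9 11 14 13; return 7
p = 7; k-1 = 8 > 7 ⇒ right

7; right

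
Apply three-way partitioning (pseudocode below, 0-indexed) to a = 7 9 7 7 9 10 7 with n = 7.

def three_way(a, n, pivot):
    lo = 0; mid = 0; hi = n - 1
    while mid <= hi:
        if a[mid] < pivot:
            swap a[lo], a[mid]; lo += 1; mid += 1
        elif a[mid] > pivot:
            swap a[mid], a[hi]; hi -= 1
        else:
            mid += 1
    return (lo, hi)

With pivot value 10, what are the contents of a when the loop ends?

pivot = 10; lo=0, mid=0, hi=6
a[mid]=7<10: swap a[0],a[0]; lo=1,mid=1 → 7 9 7 7 9 10 7
a[mid]=9<10: swap a[1],a[1]; lo=2,mid=2 → 7 9 7 7 9 10 7
a[mid]=7<10: swap a[2],a[2]; lo=3,mid=3 → 7 9 7 7 9 10 7
a[mid]=7<10: swap a[3],a[3]; lo=4,mid=4 → 7 9 7 7 9 10 7
a[mid]=9<10: swap a[4],a[4]; lo=5,mid=5 → 7 9 7 7 9 10 7
a[mid]=10=10: mid=6
a[mid]=7<10: swap a[5],a[6]; lo=6,mid=7 → 7 9 7 7 9 7 10
end: lo=6, hi=6; a = 7 9 7 7 9 7 10

7 9 7 7 9 7 10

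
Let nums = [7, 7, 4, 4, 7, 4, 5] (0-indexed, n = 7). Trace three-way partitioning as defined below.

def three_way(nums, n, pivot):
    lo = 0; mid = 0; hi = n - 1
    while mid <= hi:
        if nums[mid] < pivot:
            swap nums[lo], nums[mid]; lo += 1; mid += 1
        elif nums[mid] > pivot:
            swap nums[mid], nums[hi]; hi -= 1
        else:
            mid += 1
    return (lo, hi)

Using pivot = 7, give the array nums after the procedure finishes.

[4, 4, 4, 5, 7, 7, 7]

lo=0 mid=0 hi=6
7=7: mid=1
7=7: mid=2
4<7: swap(0,2), lo=1 mid=3 ⇒ [4, 7, 7, 4, 7, 4, 5]
4<7: swap(1,3), lo=2 mid=4 ⇒ [4, 4, 7, 7, 7, 4, 5]
7=7: mid=5
4<7: swap(2,5), lo=3 mid=6 ⇒ [4, 4, 4, 7, 7, 7, 5]
5<7: swap(3,6), lo=4 mid=7 ⇒ [4, 4, 4, 5, 7, 7, 7]
done. lo=4 hi=6; nums=[4, 4, 4, 5, 7, 7, 7]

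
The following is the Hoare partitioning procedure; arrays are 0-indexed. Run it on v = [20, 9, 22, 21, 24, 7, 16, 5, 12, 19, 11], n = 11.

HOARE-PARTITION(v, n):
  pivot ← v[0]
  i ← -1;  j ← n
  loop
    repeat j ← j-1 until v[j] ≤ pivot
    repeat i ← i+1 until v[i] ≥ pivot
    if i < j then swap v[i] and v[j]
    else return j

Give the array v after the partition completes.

pivot = v[0] = 20; i = -1, j = 11
j→10 (v[10]=11≤20), i→0 (v[0]=20≥20); i<j, swap → [11, 9, 22, 21, 24, 7, 16, 5, 12, 19, 20]
j→9 (v[9]=19≤20), i→2 (v[2]=22≥20); i<j, swap → [11, 9, 19, 21, 24, 7, 16, 5, 12, 22, 20]
j→8 (v[8]=12≤20), i→3 (v[3]=21≥20); i<j, swap → [11, 9, 19, 12, 24, 7, 16, 5, 21, 22, 20]
j→7 (v[7]=5≤20), i→4 (v[4]=24≥20); i<j, swap → [11, 9, 19, 12, 5, 7, 16, 24, 21, 22, 20]
j→6, i→7; i≥j, return j=6. v = [11, 9, 19, 12, 5, 7, 16, 24, 21, 22, 20]

[11, 9, 19, 12, 5, 7, 16, 24, 21, 22, 20]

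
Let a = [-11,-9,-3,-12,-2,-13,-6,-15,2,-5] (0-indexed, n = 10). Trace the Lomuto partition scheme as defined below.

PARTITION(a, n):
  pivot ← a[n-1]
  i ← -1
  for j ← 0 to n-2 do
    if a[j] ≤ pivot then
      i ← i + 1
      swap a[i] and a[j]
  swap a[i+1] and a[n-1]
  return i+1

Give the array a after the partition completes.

[-11,-9,-12,-13,-6,-15,-5,-3,2,-2]

pivot=-5, i=-1
j=0: -11≤-5, i=0, swap(0,0) ⇒ [-11,-9,-3,-12,-2,-13,-6,-15,2,-5]
j=1: -9≤-5, i=1, swap(1,1) ⇒ [-11,-9,-3,-12,-2,-13,-6,-15,2,-5]
j=2: -3>-5, skip
j=3: -12≤-5, i=2, swap(2,3) ⇒ [-11,-9,-12,-3,-2,-13,-6,-15,2,-5]
j=4: -2>-5, skip
j=5: -13≤-5, i=3, swap(3,5) ⇒ [-11,-9,-12,-13,-2,-3,-6,-15,2,-5]
j=6: -6≤-5, i=4, swap(4,6) ⇒ [-11,-9,-12,-13,-6,-3,-2,-15,2,-5]
j=7: -15≤-5, i=5, swap(5,7) ⇒ [-11,-9,-12,-13,-6,-15,-2,-3,2,-5]
j=8: 2>-5, skip
swap(6,9) ⇒ [-11,-9,-12,-13,-6,-15,-5,-3,2,-2]; return 6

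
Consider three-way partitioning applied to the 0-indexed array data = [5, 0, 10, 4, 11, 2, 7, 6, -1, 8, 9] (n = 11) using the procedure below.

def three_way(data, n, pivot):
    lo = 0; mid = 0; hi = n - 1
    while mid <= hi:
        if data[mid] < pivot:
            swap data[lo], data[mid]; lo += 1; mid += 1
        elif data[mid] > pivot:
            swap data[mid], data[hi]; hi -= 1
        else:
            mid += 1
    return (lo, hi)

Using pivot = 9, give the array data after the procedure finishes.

[5, 0, 4, 8, 2, 7, 6, -1, 9, 11, 10]

pivot = 9; lo=0, mid=0, hi=10
data[mid]=5<9: swap data[0],data[0]; lo=1,mid=1 → [5, 0, 10, 4, 11, 2, 7, 6, -1, 8, 9]
data[mid]=0<9: swap data[1],data[1]; lo=2,mid=2 → [5, 0, 10, 4, 11, 2, 7, 6, -1, 8, 9]
data[mid]=10>9: swap data[2],data[10]; hi=9 → [5, 0, 9, 4, 11, 2, 7, 6, -1, 8, 10]
data[mid]=9=9: mid=3
data[mid]=4<9: swap data[2],data[3]; lo=3,mid=4 → [5, 0, 4, 9, 11, 2, 7, 6, -1, 8, 10]
data[mid]=11>9: swap data[4],data[9]; hi=8 → [5, 0, 4, 9, 8, 2, 7, 6, -1, 11, 10]
data[mid]=8<9: swap data[3],data[4]; lo=4,mid=5 → [5, 0, 4, 8, 9, 2, 7, 6, -1, 11, 10]
data[mid]=2<9: swap data[4],data[5]; lo=5,mid=6 → [5, 0, 4, 8, 2, 9, 7, 6, -1, 11, 10]
data[mid]=7<9: swap data[5],data[6]; lo=6,mid=7 → [5, 0, 4, 8, 2, 7, 9, 6, -1, 11, 10]
data[mid]=6<9: swap data[6],data[7]; lo=7,mid=8 → [5, 0, 4, 8, 2, 7, 6, 9, -1, 11, 10]
data[mid]=-1<9: swap data[7],data[8]; lo=8,mid=9 → [5, 0, 4, 8, 2, 7, 6, -1, 9, 11, 10]
end: lo=8, hi=8; data = [5, 0, 4, 8, 2, 7, 6, -1, 9, 11, 10]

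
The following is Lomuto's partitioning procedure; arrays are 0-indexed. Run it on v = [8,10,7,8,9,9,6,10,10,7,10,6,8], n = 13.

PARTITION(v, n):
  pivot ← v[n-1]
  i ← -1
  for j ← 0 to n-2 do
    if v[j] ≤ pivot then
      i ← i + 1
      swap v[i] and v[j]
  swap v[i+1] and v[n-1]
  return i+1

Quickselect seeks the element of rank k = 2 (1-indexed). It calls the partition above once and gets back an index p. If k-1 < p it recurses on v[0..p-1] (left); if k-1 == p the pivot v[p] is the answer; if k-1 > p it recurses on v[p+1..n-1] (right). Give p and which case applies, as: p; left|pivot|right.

pivot = v[12] = 8; i = -1
j=0: v[0]=8 ≤ 8 → i=0, swap v[0],v[0] (no change) → [8,10,7,8,9,9,6,10,10,7,10,6,8]
j=1: v[1]=10 > 8 → no swap
j=2: v[2]=7 ≤ 8 → i=1, swap v[1],v[2] → [8,7,10,8,9,9,6,10,10,7,10,6,8]
j=3: v[3]=8 ≤ 8 → i=2, swap v[2],v[3] → [8,7,8,10,9,9,6,10,10,7,10,6,8]
j=4: v[4]=9 > 8 → no swap
j=5: v[5]=9 > 8 → no swap
j=6: v[6]=6 ≤ 8 → i=3, swap v[3],v[6] → [8,7,8,6,9,9,10,10,10,7,10,6,8]
j=7: v[7]=10 > 8 → no swap
j=8: v[8]=10 > 8 → no swap
j=9: v[9]=7 ≤ 8 → i=4, swap v[4],v[9] → [8,7,8,6,7,9,10,10,10,9,10,6,8]
j=10: v[10]=10 > 8 → no swap
j=11: v[11]=6 ≤ 8 → i=5, swap v[5],v[11] → [8,7,8,6,7,6,10,10,10,9,10,9,8]
final swap v[6],v[12] → [8,7,8,6,7,6,8,10,10,9,10,9,10]; return 6
p = 6; k-1 = 1 < 6 ⇒ left

6; left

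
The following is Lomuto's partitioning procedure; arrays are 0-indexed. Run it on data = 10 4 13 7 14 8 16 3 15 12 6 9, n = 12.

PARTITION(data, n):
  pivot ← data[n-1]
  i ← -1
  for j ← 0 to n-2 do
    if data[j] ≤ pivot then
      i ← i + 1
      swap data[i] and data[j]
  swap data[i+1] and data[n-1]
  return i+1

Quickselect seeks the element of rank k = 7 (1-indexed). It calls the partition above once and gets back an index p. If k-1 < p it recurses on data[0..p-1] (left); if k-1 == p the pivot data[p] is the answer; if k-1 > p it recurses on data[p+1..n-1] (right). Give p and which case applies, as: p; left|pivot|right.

pivot=9, i=-1
j=0: 10>9, skip
j=1: 4≤9, i=0, swap(0,1) ⇒ 4 10 13 7 14 8 16 3 15 12 6 9
j=2: 13>9, skip
j=3: 7≤9, i=1, swap(1,3) ⇒ 4 7 13 10 14 8 16 3 15 12 6 9
j=4: 14>9, skip
j=5: 8≤9, i=2, swap(2,5) ⇒ 4 7 8 10 14 13 16 3 15 12 6 9
j=6: 16>9, skip
j=7: 3≤9, i=3, swap(3,7) ⇒ 4 7 8 3 14 13 16 10 15 12 6 9
j=8: 15>9, skip
j=9: 12>9, skip
j=10: 6≤9, i=4, swap(4,10) ⇒ 4 7 8 3 6 13 16 10 15 12 14 9
swap(5,11) ⇒ 4 7 8 3 6 9 16 10 15 12 14 13; return 5
p = 5; k-1 = 6 > 5 ⇒ right

5; right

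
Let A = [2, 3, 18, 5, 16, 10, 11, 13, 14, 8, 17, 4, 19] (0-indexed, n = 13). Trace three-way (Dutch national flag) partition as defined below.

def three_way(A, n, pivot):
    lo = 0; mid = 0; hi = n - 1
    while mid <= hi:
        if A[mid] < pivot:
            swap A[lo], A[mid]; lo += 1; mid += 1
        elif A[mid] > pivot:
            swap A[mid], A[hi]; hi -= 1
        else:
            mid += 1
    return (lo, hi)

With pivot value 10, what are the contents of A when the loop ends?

[2, 3, 4, 5, 8, 10, 13, 14, 11, 17, 16, 19, 18]

lo=0 mid=0 hi=12
2<10: swap(0,0), lo=1 mid=1 ⇒ [2, 3, 18, 5, 16, 10, 11, 13, 14, 8, 17, 4, 19]
3<10: swap(1,1), lo=2 mid=2 ⇒ [2, 3, 18, 5, 16, 10, 11, 13, 14, 8, 17, 4, 19]
18>10: swap(2,12), hi=11 ⇒ [2, 3, 19, 5, 16, 10, 11, 13, 14, 8, 17, 4, 18]
19>10: swap(2,11), hi=10 ⇒ [2, 3, 4, 5, 16, 10, 11, 13, 14, 8, 17, 19, 18]
4<10: swap(2,2), lo=3 mid=3 ⇒ [2, 3, 4, 5, 16, 10, 11, 13, 14, 8, 17, 19, 18]
5<10: swap(3,3), lo=4 mid=4 ⇒ [2, 3, 4, 5, 16, 10, 11, 13, 14, 8, 17, 19, 18]
16>10: swap(4,10), hi=9 ⇒ [2, 3, 4, 5, 17, 10, 11, 13, 14, 8, 16, 19, 18]
17>10: swap(4,9), hi=8 ⇒ [2, 3, 4, 5, 8, 10, 11, 13, 14, 17, 16, 19, 18]
8<10: swap(4,4), lo=5 mid=5 ⇒ [2, 3, 4, 5, 8, 10, 11, 13, 14, 17, 16, 19, 18]
10=10: mid=6
11>10: swap(6,8), hi=7 ⇒ [2, 3, 4, 5, 8, 10, 14, 13, 11, 17, 16, 19, 18]
14>10: swap(6,7), hi=6 ⇒ [2, 3, 4, 5, 8, 10, 13, 14, 11, 17, 16, 19, 18]
13>10: swap(6,6), hi=5 ⇒ [2, 3, 4, 5, 8, 10, 13, 14, 11, 17, 16, 19, 18]
done. lo=5 hi=5; A=[2, 3, 4, 5, 8, 10, 13, 14, 11, 17, 16, 19, 18]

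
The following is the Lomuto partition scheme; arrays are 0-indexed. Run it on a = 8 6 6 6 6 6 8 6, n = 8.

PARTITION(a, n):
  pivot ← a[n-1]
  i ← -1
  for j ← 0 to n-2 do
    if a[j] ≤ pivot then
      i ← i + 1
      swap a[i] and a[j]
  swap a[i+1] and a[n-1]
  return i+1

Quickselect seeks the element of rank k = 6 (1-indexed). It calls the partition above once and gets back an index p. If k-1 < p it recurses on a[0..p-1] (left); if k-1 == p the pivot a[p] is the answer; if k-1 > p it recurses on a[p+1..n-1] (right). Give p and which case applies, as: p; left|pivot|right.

pivot=6, i=-1
j=0: 8>6, skip
j=1: 6≤6, i=0, swap(0,1) ⇒ 6 8 6 6 6 6 8 6
j=2: 6≤6, i=1, swap(1,2) ⇒ 6 6 8 6 6 6 8 6
j=3: 6≤6, i=2, swap(2,3) ⇒ 6 6 6 8 6 6 8 6
j=4: 6≤6, i=3, swap(3,4) ⇒ 6 6 6 6 8 6 8 6
j=5: 6≤6, i=4, swap(4,5) ⇒ 6 6 6 6 6 8 8 6
j=6: 8>6, skip
swap(5,7) ⇒ 6 6 6 6 6 6 8 8; return 5
p = 5; k-1 = 5 == 5 ⇒ pivot

5; pivot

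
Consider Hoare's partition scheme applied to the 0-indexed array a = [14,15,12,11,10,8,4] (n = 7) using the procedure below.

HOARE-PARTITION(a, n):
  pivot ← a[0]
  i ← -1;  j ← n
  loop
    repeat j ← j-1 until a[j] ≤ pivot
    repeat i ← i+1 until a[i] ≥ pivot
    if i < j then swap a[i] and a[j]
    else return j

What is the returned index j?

4

pivot = a[0] = 14; i = -1, j = 7
j→6 (a[6]=4≤14), i→0 (a[0]=14≥14); i<j, swap → [4,15,12,11,10,8,14]
j→5 (a[5]=8≤14), i→1 (a[1]=15≥14); i<j, swap → [4,8,12,11,10,15,14]
j→4, i→5; i≥j, return j=4. a = [4,8,12,11,10,15,14]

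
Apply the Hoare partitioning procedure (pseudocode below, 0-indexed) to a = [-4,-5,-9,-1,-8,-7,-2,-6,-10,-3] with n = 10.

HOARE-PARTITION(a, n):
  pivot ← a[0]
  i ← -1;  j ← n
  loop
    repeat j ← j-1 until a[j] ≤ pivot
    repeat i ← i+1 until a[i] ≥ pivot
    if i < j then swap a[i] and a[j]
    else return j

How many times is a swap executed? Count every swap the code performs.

2

pivot=-4
j stops at 8 (-10), i stops at 0 (-4); swap ⇒ [-10,-5,-9,-1,-8,-7,-2,-6,-4,-3]
j stops at 7 (-6), i stops at 3 (-1); swap ⇒ [-10,-5,-9,-6,-8,-7,-2,-1,-4,-3]
j stops at 5, i stops at 6; i≥j ⇒ return 5. a=[-10,-5,-9,-6,-8,-7,-2,-1,-4,-3]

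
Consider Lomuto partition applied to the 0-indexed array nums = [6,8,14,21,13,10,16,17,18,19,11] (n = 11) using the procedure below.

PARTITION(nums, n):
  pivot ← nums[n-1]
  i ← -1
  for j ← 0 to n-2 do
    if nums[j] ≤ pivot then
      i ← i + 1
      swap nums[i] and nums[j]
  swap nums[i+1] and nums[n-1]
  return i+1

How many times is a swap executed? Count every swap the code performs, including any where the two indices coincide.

pivot=11, i=-1
j=0: 6≤11, i=0, swap(0,0) ⇒ [6,8,14,21,13,10,16,17,18,19,11]
j=1: 8≤11, i=1, swap(1,1) ⇒ [6,8,14,21,13,10,16,17,18,19,11]
j=2: 14>11, skip
j=3: 21>11, skip
j=4: 13>11, skip
j=5: 10≤11, i=2, swap(2,5) ⇒ [6,8,10,21,13,14,16,17,18,19,11]
j=6: 16>11, skip
j=7: 17>11, skip
j=8: 18>11, skip
j=9: 19>11, skip
swap(3,10) ⇒ [6,8,10,11,13,14,16,17,18,19,21]; return 3

4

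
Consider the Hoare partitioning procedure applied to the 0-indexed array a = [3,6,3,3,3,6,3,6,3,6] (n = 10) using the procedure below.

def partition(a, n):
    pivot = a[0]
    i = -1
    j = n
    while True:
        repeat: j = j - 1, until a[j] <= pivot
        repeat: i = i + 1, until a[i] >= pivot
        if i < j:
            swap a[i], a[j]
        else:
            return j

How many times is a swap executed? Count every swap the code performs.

3

pivot=3
j stops at 8 (3), i stops at 0 (3); swap ⇒ [3,6,3,3,3,6,3,6,3,6]
j stops at 6 (3), i stops at 1 (6); swap ⇒ [3,3,3,3,3,6,6,6,3,6]
j stops at 4 (3), i stops at 2 (3); swap ⇒ [3,3,3,3,3,6,6,6,3,6]
j stops at 3, i stops at 3; i≥j ⇒ return 3. a=[3,3,3,3,3,6,6,6,3,6]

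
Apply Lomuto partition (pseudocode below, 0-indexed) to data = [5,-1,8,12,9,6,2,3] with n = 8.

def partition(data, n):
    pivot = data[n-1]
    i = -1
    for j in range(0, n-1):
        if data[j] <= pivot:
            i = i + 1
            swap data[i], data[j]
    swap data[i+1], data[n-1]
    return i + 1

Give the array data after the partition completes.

[-1,2,3,12,9,6,5,8]

pivot=3, i=-1
j=0: 5>3, skip
j=1: -1≤3, i=0, swap(0,1) ⇒ [-1,5,8,12,9,6,2,3]
j=2: 8>3, skip
j=3: 12>3, skip
j=4: 9>3, skip
j=5: 6>3, skip
j=6: 2≤3, i=1, swap(1,6) ⇒ [-1,2,8,12,9,6,5,3]
swap(2,7) ⇒ [-1,2,3,12,9,6,5,8]; return 2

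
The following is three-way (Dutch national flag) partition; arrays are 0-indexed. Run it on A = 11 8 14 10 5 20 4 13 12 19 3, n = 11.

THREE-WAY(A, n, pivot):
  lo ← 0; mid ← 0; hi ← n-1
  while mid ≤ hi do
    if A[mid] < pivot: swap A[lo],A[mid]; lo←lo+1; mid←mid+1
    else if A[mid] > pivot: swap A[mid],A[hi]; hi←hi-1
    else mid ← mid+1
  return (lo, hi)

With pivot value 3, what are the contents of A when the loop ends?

3 14 10 5 20 4 13 12 19 8 11

lo=0 mid=0 hi=10
11>3: swap(0,10), hi=9 ⇒ 3 8 14 10 5 20 4 13 12 19 11
3=3: mid=1
8>3: swap(1,9), hi=8 ⇒ 3 19 14 10 5 20 4 13 12 8 11
19>3: swap(1,8), hi=7 ⇒ 3 12 14 10 5 20 4 13 19 8 11
12>3: swap(1,7), hi=6 ⇒ 3 13 14 10 5 20 4 12 19 8 11
13>3: swap(1,6), hi=5 ⇒ 3 4 14 10 5 20 13 12 19 8 11
4>3: swap(1,5), hi=4 ⇒ 3 20 14 10 5 4 13 12 19 8 11
20>3: swap(1,4), hi=3 ⇒ 3 5 14 10 20 4 13 12 19 8 11
5>3: swap(1,3), hi=2 ⇒ 3 10 14 5 20 4 13 12 19 8 11
10>3: swap(1,2), hi=1 ⇒ 3 14 10 5 20 4 13 12 19 8 11
14>3: swap(1,1), hi=0 ⇒ 3 14 10 5 20 4 13 12 19 8 11
done. lo=0 hi=0; A=3 14 10 5 20 4 13 12 19 8 11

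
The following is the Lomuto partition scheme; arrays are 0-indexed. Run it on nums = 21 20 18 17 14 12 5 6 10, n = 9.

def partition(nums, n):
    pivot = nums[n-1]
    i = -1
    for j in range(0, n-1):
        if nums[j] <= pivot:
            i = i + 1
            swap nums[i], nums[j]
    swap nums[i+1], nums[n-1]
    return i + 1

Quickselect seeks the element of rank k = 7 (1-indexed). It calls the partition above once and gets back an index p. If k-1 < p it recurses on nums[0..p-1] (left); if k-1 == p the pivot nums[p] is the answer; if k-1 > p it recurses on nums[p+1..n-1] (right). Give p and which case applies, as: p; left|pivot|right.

pivot=10, i=-1
j=0: 21>10, skip
j=1: 20>10, skip
j=2: 18>10, skip
j=3: 17>10, skip
j=4: 14>10, skip
j=5: 12>10, skip
j=6: 5≤10, i=0, swap(0,6) ⇒ 5 20 18 17 14 12 21 6 10
j=7: 6≤10, i=1, swap(1,7) ⇒ 5 6 18 17 14 12 21 20 10
swap(2,8) ⇒ 5 6 10 17 14 12 21 20 18; return 2
p = 2; k-1 = 6 > 2 ⇒ right

2; right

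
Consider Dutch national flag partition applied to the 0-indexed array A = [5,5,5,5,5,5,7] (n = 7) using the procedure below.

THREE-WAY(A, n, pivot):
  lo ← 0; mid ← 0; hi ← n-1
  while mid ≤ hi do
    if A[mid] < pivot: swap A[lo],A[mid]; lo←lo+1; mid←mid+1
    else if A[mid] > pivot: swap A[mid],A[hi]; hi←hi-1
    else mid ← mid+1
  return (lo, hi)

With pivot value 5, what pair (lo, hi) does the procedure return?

(0, 5)

lo=0 mid=0 hi=6
5=5: mid=1
5=5: mid=2
5=5: mid=3
5=5: mid=4
5=5: mid=5
5=5: mid=6
7>5: swap(6,6), hi=5 ⇒ [5,5,5,5,5,5,7]
done. lo=0 hi=5; A=[5,5,5,5,5,5,7]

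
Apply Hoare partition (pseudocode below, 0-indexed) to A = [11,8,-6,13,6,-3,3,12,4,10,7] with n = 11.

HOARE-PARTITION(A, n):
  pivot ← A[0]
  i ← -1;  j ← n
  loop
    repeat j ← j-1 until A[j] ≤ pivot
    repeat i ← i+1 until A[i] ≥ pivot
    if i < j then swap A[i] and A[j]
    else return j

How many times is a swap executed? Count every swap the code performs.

3

pivot = A[0] = 11; i = -1, j = 11
j→10 (A[10]=7≤11), i→0 (A[0]=11≥11); i<j, swap → [7,8,-6,13,6,-3,3,12,4,10,11]
j→9 (A[9]=10≤11), i→3 (A[3]=13≥11); i<j, swap → [7,8,-6,10,6,-3,3,12,4,13,11]
j→8 (A[8]=4≤11), i→7 (A[7]=12≥11); i<j, swap → [7,8,-6,10,6,-3,3,4,12,13,11]
j→7, i→8; i≥j, return j=7. A = [7,8,-6,10,6,-3,3,4,12,13,11]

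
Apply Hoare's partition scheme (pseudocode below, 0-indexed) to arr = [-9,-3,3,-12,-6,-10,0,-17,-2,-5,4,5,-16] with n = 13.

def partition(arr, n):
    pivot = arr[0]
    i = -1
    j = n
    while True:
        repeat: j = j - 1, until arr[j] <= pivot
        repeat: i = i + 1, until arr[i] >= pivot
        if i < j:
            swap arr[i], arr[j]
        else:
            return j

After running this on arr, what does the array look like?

pivot = arr[0] = -9; i = -1, j = 13
j→12 (arr[12]=-16≤-9), i→0 (arr[0]=-9≥-9); i<j, swap → [-16,-3,3,-12,-6,-10,0,-17,-2,-5,4,5,-9]
j→7 (arr[7]=-17≤-9), i→1 (arr[1]=-3≥-9); i<j, swap → [-16,-17,3,-12,-6,-10,0,-3,-2,-5,4,5,-9]
j→5 (arr[5]=-10≤-9), i→2 (arr[2]=3≥-9); i<j, swap → [-16,-17,-10,-12,-6,3,0,-3,-2,-5,4,5,-9]
j→3, i→4; i≥j, return j=3. arr = [-16,-17,-10,-12,-6,3,0,-3,-2,-5,4,5,-9]

[-16,-17,-10,-12,-6,3,0,-3,-2,-5,4,5,-9]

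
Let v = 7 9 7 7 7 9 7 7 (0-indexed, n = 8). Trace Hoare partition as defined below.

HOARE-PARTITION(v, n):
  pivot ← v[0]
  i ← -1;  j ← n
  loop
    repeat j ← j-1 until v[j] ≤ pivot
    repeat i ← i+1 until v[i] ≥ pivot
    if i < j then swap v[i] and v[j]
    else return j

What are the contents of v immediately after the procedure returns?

pivot = v[0] = 7; i = -1, j = 8
j→7 (v[7]=7≤7), i→0 (v[0]=7≥7); i<j, swap → 7 9 7 7 7 9 7 7
j→6 (v[6]=7≤7), i→1 (v[1]=9≥7); i<j, swap → 7 7 7 7 7 9 9 7
j→4 (v[4]=7≤7), i→2 (v[2]=7≥7); i<j, swap → 7 7 7 7 7 9 9 7
j→3, i→3; i≥j, return j=3. v = 7 7 7 7 7 9 9 7

7 7 7 7 7 9 9 7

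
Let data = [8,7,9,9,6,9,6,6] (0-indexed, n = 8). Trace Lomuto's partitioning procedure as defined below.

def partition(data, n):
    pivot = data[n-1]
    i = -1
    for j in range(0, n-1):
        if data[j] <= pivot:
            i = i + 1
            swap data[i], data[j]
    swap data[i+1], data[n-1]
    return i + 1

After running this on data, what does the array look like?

pivot=6, i=-1
j=0: 8>6, skip
j=1: 7>6, skip
j=2: 9>6, skip
j=3: 9>6, skip
j=4: 6≤6, i=0, swap(0,4) ⇒ [6,7,9,9,8,9,6,6]
j=5: 9>6, skip
j=6: 6≤6, i=1, swap(1,6) ⇒ [6,6,9,9,8,9,7,6]
swap(2,7) ⇒ [6,6,6,9,8,9,7,9]; return 2

[6,6,6,9,8,9,7,9]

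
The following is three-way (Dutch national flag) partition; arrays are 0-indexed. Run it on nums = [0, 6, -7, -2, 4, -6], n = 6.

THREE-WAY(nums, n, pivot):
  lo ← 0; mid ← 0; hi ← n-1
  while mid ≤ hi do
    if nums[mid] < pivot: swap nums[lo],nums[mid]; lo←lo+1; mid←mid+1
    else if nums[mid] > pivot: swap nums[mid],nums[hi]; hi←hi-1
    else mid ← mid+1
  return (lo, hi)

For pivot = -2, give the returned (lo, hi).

pivot = -2; lo=0, mid=0, hi=5
nums[mid]=0>-2: swap nums[0],nums[5]; hi=4 → [-6, 6, -7, -2, 4, 0]
nums[mid]=-6<-2: swap nums[0],nums[0]; lo=1,mid=1 → [-6, 6, -7, -2, 4, 0]
nums[mid]=6>-2: swap nums[1],nums[4]; hi=3 → [-6, 4, -7, -2, 6, 0]
nums[mid]=4>-2: swap nums[1],nums[3]; hi=2 → [-6, -2, -7, 4, 6, 0]
nums[mid]=-2=-2: mid=2
nums[mid]=-7<-2: swap nums[1],nums[2]; lo=2,mid=3 → [-6, -7, -2, 4, 6, 0]
end: lo=2, hi=2; nums = [-6, -7, -2, 4, 6, 0]

(2, 2)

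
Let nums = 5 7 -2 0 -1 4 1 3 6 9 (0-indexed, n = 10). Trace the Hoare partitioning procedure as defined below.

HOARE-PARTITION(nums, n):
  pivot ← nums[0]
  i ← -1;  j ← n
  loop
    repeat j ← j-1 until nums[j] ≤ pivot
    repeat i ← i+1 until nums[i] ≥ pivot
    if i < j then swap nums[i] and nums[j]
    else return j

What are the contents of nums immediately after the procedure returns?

pivot = nums[0] = 5; i = -1, j = 10
j→7 (nums[7]=3≤5), i→0 (nums[0]=5≥5); i<j, swap → 3 7 -2 0 -1 4 1 5 6 9
j→6 (nums[6]=1≤5), i→1 (nums[1]=7≥5); i<j, swap → 3 1 -2 0 -1 4 7 5 6 9
j→5, i→6; i≥j, return j=5. nums = 3 1 -2 0 -1 4 7 5 6 9

3 1 -2 0 -1 4 7 5 6 9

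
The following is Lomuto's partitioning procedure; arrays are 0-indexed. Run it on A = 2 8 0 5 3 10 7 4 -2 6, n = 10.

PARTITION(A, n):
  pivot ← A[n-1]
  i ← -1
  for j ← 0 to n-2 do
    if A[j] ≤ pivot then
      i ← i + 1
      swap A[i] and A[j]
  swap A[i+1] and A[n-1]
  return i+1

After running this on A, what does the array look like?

2 0 5 3 4 -2 6 8 10 7

pivot=6, i=-1
j=0: 2≤6, i=0, swap(0,0) ⇒ 2 8 0 5 3 10 7 4 -2 6
j=1: 8>6, skip
j=2: 0≤6, i=1, swap(1,2) ⇒ 2 0 8 5 3 10 7 4 -2 6
j=3: 5≤6, i=2, swap(2,3) ⇒ 2 0 5 8 3 10 7 4 -2 6
j=4: 3≤6, i=3, swap(3,4) ⇒ 2 0 5 3 8 10 7 4 -2 6
j=5: 10>6, skip
j=6: 7>6, skip
j=7: 4≤6, i=4, swap(4,7) ⇒ 2 0 5 3 4 10 7 8 -2 6
j=8: -2≤6, i=5, swap(5,8) ⇒ 2 0 5 3 4 -2 7 8 10 6
swap(6,9) ⇒ 2 0 5 3 4 -2 6 8 10 7; return 6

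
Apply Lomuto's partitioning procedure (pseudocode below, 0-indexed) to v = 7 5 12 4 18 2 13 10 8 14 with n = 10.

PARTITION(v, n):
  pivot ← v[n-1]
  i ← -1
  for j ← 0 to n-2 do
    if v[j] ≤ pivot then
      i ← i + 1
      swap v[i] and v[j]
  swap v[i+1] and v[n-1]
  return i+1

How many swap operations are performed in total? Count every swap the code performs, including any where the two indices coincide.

9

pivot = v[9] = 14; i = -1
j=0: v[0]=7 ≤ 14 → i=0, swap v[0],v[0] (no change) → 7 5 12 4 18 2 13 10 8 14
j=1: v[1]=5 ≤ 14 → i=1, swap v[1],v[1] (no change) → 7 5 12 4 18 2 13 10 8 14
j=2: v[2]=12 ≤ 14 → i=2, swap v[2],v[2] (no change) → 7 5 12 4 18 2 13 10 8 14
j=3: v[3]=4 ≤ 14 → i=3, swap v[3],v[3] (no change) → 7 5 12 4 18 2 13 10 8 14
j=4: v[4]=18 > 14 → no swap
j=5: v[5]=2 ≤ 14 → i=4, swap v[4],v[5] → 7 5 12 4 2 18 13 10 8 14
j=6: v[6]=13 ≤ 14 → i=5, swap v[5],v[6] → 7 5 12 4 2 13 18 10 8 14
j=7: v[7]=10 ≤ 14 → i=6, swap v[6],v[7] → 7 5 12 4 2 13 10 18 8 14
j=8: v[8]=8 ≤ 14 → i=7, swap v[7],v[8] → 7 5 12 4 2 13 10 8 18 14
final swap v[8],v[9] → 7 5 12 4 2 13 10 8 14 18; return 8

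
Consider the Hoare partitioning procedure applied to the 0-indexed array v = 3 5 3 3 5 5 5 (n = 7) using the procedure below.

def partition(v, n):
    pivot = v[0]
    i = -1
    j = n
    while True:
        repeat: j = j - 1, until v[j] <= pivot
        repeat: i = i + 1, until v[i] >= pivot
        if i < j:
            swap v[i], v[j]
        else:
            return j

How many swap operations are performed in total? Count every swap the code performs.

pivot = v[0] = 3; i = -1, j = 7
j→3 (v[3]=3≤3), i→0 (v[0]=3≥3); i<j, swap → 3 5 3 3 5 5 5
j→2 (v[2]=3≤3), i→1 (v[1]=5≥3); i<j, swap → 3 3 5 3 5 5 5
j→1, i→2; i≥j, return j=1. v = 3 3 5 3 5 5 5

2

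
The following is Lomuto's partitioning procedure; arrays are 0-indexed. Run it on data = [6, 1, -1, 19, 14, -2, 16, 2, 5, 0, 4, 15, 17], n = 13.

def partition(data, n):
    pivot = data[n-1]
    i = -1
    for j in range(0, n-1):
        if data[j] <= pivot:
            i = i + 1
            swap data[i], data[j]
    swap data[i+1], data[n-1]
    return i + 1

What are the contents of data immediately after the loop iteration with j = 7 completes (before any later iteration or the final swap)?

pivot = data[12] = 17; i = -1
j=0: data[0]=6 ≤ 17 → i=0, swap data[0],data[0] (no change) → [6, 1, -1, 19, 14, -2, 16, 2, 5, 0, 4, 15, 17]
j=1: data[1]=1 ≤ 17 → i=1, swap data[1],data[1] (no change) → [6, 1, -1, 19, 14, -2, 16, 2, 5, 0, 4, 15, 17]
j=2: data[2]=-1 ≤ 17 → i=2, swap data[2],data[2] (no change) → [6, 1, -1, 19, 14, -2, 16, 2, 5, 0, 4, 15, 17]
j=3: data[3]=19 > 17 → no swap
j=4: data[4]=14 ≤ 17 → i=3, swap data[3],data[4] → [6, 1, -1, 14, 19, -2, 16, 2, 5, 0, 4, 15, 17]
j=5: data[5]=-2 ≤ 17 → i=4, swap data[4],data[5] → [6, 1, -1, 14, -2, 19, 16, 2, 5, 0, 4, 15, 17]
j=6: data[6]=16 ≤ 17 → i=5, swap data[5],data[6] → [6, 1, -1, 14, -2, 16, 19, 2, 5, 0, 4, 15, 17]
j=7: data[7]=2 ≤ 17 → i=6, swap data[6],data[7] → [6, 1, -1, 14, -2, 16, 2, 19, 5, 0, 4, 15, 17]
(after j=7) data = [6, 1, -1, 14, -2, 16, 2, 19, 5, 0, 4, 15, 17]

[6, 1, -1, 14, -2, 16, 2, 19, 5, 0, 4, 15, 17]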